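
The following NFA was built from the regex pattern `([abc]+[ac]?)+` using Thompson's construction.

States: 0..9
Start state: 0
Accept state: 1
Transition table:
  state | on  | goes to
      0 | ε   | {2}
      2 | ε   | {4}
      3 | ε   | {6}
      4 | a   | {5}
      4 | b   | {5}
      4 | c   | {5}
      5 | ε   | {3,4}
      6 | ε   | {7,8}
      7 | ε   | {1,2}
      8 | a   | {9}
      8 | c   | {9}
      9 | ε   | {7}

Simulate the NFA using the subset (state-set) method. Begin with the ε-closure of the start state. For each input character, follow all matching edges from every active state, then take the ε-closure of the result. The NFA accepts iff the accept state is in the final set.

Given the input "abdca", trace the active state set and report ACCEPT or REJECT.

Answer: REJECT

Derivation:
initial (ε-close {0}): {0,2,4}
'a' @ 1: {1,2,3,4,5,6,7,8}  ✓accept
'b' @ 2: {1,2,3,4,5,6,7,8}  ✓accept
'd' @ 3: {}  — no active states
rest 'ca' ignored (set empty)
end set {} — state 1 not in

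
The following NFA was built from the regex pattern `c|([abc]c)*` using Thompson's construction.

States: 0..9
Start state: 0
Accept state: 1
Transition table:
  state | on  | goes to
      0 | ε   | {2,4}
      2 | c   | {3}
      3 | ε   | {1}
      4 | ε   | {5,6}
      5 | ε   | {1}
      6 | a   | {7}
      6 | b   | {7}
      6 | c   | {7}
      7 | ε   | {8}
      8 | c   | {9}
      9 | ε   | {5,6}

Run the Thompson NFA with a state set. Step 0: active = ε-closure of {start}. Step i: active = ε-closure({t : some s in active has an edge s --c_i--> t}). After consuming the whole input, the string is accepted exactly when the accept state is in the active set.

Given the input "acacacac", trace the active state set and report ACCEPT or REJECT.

initial (ε-close {0}): {0,1,2,4,5,6}
'a' @ 1: {7,8}
'c' @ 2: {1,5,6,9}  (accept∈set)
'a' @ 3: {7,8}
'c' @ 4: {1,5,6,9}  (accept∈set)
'a' @ 5: {7,8}
'c' @ 6: {1,5,6,9}  (accept∈set)
'a' @ 7: {7,8}
'c' @ 8: {1,5,6,9}  (accept∈set)
end set {1,5,6,9} — state 1 in

Answer: ACCEPT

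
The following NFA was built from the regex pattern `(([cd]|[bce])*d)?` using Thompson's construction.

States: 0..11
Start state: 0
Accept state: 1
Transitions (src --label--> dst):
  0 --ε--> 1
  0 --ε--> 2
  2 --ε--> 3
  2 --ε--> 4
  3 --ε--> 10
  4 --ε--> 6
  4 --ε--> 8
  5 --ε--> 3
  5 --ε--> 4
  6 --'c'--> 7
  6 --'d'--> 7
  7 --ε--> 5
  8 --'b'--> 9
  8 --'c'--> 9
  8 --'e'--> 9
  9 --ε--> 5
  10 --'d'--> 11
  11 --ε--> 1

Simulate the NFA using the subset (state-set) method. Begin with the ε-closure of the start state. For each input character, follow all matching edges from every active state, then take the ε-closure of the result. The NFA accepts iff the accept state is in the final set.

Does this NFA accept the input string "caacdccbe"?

start: ε-closure({0}) = {0,1,2,3,4,6,8,10}
'c' @ 1: {3,4,5,6,7,8,9,10}
'a' @ 2: {}  — dead — no transitions
rest 'acdccbe' ignored (set empty)
final: {}; accept 1 not in set

Answer: REJECT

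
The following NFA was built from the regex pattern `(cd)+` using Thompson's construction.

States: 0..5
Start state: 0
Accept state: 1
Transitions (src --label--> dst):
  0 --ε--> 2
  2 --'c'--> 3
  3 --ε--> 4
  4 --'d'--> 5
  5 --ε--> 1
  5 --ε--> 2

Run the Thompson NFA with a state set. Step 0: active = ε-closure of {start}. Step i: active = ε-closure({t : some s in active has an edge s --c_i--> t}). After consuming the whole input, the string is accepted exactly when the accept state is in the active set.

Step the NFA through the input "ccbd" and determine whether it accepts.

initial (ε-close {0}): {0,2}
'c' @ 1: {3,4}
'c' @ 2: {}  — state set empty
rest 'bd' ignored (set empty)
final: {}; accept 1 not in set

Answer: REJECT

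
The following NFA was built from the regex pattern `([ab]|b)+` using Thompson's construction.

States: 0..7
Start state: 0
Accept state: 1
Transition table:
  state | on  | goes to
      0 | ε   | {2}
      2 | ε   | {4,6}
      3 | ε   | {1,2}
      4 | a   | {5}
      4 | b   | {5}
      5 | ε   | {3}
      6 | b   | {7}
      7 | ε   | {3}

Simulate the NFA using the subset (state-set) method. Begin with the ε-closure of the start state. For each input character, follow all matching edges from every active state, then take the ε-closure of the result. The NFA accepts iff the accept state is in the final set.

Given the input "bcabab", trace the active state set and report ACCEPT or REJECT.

S₀ = ε-closure({0}) = {0,2,4,6}
'b' @ 1: {1,2,3,4,5,6,7}  ✓accept
'c' @ 2: {}  — no active states
rest 'abab' ignored (set empty)
final: {}; accept 1 not in set

Answer: REJECT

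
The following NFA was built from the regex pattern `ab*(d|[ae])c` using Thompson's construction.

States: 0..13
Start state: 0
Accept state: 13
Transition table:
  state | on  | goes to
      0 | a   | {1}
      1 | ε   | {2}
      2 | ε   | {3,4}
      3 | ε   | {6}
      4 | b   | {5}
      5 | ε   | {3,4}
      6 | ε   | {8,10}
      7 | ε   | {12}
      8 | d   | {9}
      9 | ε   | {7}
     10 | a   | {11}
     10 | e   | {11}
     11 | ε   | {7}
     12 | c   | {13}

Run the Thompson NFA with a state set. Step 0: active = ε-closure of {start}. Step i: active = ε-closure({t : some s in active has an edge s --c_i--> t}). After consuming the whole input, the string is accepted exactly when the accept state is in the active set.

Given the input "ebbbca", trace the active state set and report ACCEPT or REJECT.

start: ε-closure({0}) = {0}
'e' @ 1: {}  — no active states
rest 'bbbca' ignored (set empty)
after full input: {}  (accept=13 not in)

Answer: REJECT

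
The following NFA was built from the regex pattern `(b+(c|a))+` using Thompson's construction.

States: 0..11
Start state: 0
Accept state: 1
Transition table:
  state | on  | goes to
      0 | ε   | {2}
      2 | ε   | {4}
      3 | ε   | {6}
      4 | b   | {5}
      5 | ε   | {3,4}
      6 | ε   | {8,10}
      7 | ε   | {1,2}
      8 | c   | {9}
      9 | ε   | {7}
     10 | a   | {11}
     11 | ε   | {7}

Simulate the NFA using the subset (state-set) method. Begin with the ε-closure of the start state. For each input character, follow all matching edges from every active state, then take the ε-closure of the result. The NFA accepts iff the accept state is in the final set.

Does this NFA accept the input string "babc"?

Answer: ACCEPT

Steps:
initial (ε-close {0}): {0,2,4}
'b' @ 1: {3,4,5,6,8,10}
'a' @ 2: {1,2,4,7,11}  [accepting]
'b' @ 3: {3,4,5,6,8,10}
'c' @ 4: {1,2,4,7,9}  [accepting]
final: {1,2,4,7,9}; accept 1 in set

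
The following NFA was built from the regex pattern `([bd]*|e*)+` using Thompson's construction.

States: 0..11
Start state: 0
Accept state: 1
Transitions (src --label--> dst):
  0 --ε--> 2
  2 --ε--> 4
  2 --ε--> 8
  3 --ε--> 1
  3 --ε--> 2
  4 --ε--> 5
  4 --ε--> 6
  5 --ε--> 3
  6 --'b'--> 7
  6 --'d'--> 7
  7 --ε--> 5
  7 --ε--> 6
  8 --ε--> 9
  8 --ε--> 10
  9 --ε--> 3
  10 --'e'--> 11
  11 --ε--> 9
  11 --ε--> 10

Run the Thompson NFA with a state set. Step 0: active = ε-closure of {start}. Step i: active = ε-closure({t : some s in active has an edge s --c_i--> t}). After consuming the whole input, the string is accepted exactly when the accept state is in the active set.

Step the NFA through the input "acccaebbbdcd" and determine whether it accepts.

Answer: REJECT

Derivation:
initial (ε-close {0}): {0,1,2,3,4,5,6,8,9,10}
'a' @ 1: {}  — state set empty
rest 'cccaebbbdcd' ignored (set empty)
final: {}; accept 1 not in set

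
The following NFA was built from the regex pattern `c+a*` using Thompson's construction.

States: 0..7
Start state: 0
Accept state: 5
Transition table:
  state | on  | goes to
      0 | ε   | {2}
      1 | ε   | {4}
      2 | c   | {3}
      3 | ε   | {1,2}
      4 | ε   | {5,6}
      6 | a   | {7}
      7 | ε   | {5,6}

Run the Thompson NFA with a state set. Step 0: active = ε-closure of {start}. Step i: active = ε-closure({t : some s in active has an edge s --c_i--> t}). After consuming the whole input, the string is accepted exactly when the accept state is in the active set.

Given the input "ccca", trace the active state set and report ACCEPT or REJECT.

initial (ε-close {0}): {0,2}
'c' @ 1: {1,2,3,4,5,6}  (accept∈set)
'c' @ 2: {1,2,3,4,5,6}  (accept∈set)
'c' @ 3: {1,2,3,4,5,6}  (accept∈set)
'a' @ 4: {5,6,7}  (accept∈set)
final: {5,6,7}; accept 5 in set

Answer: ACCEPT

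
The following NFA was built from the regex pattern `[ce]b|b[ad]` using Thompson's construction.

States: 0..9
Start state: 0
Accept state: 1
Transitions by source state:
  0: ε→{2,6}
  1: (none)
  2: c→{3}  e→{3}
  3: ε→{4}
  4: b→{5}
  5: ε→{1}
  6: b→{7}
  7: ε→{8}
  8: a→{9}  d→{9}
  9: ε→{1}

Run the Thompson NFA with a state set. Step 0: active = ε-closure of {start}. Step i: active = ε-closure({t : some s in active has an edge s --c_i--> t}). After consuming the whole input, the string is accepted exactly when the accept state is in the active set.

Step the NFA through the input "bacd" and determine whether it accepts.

Answer: REJECT

Derivation:
initial (ε-close {0}): {0,2,6}
'b' @ 1: {7,8}
'a' @ 2: {1,9}  (accept∈set)
'c' @ 3: {}  — no active states
rest 'd' ignored (set empty)
after full input: {}  (accept=1 not in)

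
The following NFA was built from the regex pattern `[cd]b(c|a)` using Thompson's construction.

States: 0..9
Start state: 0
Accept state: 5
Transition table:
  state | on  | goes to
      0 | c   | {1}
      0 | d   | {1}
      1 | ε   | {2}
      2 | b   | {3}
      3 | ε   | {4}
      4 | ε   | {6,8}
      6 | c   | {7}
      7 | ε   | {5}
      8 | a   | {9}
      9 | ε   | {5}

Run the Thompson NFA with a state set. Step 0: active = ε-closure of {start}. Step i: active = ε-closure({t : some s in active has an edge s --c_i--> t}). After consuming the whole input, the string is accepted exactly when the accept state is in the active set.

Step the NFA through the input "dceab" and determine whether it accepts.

S₀ = ε-closure({0}) = {0}
'd' @ 1: {1,2}
'c' @ 2: {}  — dead — no transitions
rest 'eab' ignored (set empty)
after full input: {}  (accept=5 not in)

Answer: REJECT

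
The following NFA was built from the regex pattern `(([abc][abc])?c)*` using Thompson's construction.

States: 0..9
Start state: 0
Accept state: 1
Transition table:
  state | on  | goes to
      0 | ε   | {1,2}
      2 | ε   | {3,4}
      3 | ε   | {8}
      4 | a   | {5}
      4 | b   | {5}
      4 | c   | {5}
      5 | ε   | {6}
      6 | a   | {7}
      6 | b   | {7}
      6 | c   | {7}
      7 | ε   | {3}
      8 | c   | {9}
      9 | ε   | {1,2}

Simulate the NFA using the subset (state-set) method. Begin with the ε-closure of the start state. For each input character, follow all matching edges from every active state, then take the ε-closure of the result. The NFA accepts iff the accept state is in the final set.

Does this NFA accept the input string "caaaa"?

initial (ε-close {0}): {0,1,2,3,4,8}
'c' @ 1: {1,2,3,4,5,6,8,9}  [accepting]
'a' @ 2: {3,5,6,7,8}
'a' @ 3: {3,7,8}
'a' @ 4: {}  — no active states
rest 'a' ignored (set empty)
end set {} — state 1 not in

Answer: REJECT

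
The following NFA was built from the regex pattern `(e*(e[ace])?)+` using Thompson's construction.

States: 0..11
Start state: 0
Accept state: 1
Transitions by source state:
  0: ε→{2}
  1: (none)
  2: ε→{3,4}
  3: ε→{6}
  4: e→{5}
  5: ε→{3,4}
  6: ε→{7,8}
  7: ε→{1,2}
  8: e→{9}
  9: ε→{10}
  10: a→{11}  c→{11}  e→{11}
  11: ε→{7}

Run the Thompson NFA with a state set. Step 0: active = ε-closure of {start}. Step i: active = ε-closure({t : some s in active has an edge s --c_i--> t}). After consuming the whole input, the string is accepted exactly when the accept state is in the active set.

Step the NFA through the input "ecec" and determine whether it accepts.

S₀ = ε-closure({0}) = {0,1,2,3,4,6,7,8}
'e' @ 1: {1,2,3,4,5,6,7,8,9,10}  (accept∈set)
'c' @ 2: {1,2,3,4,6,7,8,11}  (accept∈set)
'e' @ 3: {1,2,3,4,5,6,7,8,9,10}  (accept∈set)
'c' @ 4: {1,2,3,4,6,7,8,11}  (accept∈set)
after full input: {1,2,3,4,6,7,8,11}  (accept=1 in)

Answer: ACCEPT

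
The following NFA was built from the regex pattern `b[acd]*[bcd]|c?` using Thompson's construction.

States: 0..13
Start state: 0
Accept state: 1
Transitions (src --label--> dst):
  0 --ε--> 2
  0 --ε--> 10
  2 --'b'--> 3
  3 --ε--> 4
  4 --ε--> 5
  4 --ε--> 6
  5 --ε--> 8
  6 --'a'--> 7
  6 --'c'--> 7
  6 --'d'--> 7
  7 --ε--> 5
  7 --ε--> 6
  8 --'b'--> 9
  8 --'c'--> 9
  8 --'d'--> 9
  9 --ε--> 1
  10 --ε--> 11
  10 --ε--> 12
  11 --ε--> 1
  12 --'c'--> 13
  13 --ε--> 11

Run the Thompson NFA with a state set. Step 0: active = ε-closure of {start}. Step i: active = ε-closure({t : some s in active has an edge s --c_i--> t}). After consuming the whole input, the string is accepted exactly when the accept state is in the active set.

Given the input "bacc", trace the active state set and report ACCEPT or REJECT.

Answer: ACCEPT

Derivation:
start: ε-closure({0}) = {0,1,2,10,11,12}
'b' @ 1: {3,4,5,6,8}
'a' @ 2: {5,6,7,8}
'c' @ 3: {1,5,6,7,8,9}  (accept∈set)
'c' @ 4: {1,5,6,7,8,9}  (accept∈set)
end set {1,5,6,7,8,9} — state 1 in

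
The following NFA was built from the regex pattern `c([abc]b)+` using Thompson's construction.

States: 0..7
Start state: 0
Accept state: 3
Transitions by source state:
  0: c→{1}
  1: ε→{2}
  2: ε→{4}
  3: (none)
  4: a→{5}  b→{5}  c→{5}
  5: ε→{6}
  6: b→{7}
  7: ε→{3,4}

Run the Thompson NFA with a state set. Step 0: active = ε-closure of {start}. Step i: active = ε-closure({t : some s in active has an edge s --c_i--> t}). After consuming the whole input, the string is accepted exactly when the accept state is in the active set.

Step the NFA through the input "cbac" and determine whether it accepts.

Answer: REJECT

Steps:
S₀ = ε-closure({0}) = {0}
'c' @ 1: {1,2,4}
'b' @ 2: {5,6}
'a' @ 3: {}  — dead — no transitions
rest 'c' ignored (set empty)
end set {} — state 3 not in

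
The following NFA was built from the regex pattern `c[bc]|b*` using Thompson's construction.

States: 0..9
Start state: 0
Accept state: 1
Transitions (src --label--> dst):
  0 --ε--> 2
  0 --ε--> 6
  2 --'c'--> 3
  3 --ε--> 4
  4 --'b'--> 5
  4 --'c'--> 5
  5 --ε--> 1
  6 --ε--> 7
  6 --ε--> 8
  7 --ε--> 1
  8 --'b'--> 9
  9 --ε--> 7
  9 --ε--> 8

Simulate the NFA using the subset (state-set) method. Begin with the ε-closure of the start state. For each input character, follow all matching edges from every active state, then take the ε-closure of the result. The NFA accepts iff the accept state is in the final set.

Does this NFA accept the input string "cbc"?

Answer: REJECT

Derivation:
initial (ε-close {0}): {0,1,2,6,7,8}
'c' @ 1: {3,4}
'b' @ 2: {1,5}  (accept∈set)
'c' @ 3: {}  — dead — no transitions
end set {} — state 1 not in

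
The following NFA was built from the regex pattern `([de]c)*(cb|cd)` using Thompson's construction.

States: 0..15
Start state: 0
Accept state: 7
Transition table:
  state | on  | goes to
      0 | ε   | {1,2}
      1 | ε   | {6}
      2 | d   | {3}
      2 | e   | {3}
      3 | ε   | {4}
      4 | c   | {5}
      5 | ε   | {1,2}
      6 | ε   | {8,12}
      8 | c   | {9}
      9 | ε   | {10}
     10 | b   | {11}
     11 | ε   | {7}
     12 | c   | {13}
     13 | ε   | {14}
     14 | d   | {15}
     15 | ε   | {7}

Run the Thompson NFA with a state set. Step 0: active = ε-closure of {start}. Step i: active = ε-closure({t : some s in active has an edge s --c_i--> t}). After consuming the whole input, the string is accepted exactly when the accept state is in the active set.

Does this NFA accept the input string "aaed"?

S₀ = ε-closure({0}) = {0,1,2,6,8,12}
'a' @ 1: {}  — dead — no transitions
rest 'aed' ignored (set empty)
final: {}; accept 7 not in set

Answer: REJECT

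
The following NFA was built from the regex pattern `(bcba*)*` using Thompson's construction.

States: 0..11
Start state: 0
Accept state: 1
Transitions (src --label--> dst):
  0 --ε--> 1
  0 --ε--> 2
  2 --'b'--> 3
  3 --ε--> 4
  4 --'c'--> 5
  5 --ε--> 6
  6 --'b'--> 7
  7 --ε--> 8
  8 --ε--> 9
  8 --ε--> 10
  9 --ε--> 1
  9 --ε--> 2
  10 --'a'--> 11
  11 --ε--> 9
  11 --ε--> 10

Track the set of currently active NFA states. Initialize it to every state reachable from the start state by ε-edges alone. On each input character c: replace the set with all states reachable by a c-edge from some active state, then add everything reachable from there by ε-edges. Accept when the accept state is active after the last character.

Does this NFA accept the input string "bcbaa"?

S₀ = ε-closure({0}) = {0,1,2}
'b' @ 1: {3,4}
'c' @ 2: {5,6}
'b' @ 3: {1,2,7,8,9,10}  ✓accept
'a' @ 4: {1,2,9,10,11}  ✓accept
'a' @ 5: {1,2,9,10,11}  ✓accept
after full input: {1,2,9,10,11}  (accept=1 in)

Answer: ACCEPT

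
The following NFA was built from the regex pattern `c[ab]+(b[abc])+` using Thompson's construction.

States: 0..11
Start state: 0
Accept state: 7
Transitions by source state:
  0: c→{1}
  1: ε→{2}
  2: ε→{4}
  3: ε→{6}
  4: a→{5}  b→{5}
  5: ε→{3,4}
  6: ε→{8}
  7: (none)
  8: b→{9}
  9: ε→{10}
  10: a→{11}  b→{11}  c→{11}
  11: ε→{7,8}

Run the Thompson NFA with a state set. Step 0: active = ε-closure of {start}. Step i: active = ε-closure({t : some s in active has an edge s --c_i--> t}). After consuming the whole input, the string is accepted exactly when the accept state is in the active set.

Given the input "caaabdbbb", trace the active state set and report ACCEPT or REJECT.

initial (ε-close {0}): {0}
'c' @ 1: {1,2,4}
'a' @ 2: {3,4,5,6,8}
'a' @ 3: {3,4,5,6,8}
'a' @ 4: {3,4,5,6,8}
'b' @ 5: {3,4,5,6,8,9,10}
'd' @ 6: {}  — dead — no transitions
rest 'bbb' ignored (set empty)
after full input: {}  (accept=7 not in)

Answer: REJECT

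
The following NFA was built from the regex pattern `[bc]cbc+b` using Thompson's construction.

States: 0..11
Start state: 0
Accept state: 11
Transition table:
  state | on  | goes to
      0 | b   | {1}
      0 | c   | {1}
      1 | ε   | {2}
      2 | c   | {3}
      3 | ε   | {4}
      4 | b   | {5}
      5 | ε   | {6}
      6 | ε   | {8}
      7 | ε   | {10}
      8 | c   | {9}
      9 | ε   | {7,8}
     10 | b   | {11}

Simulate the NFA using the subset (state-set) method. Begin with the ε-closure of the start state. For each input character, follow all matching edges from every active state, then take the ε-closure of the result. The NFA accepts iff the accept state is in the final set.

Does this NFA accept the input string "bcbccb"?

Answer: ACCEPT

Derivation:
initial (ε-close {0}): {0}
'b' @ 1: {1,2}
'c' @ 2: {3,4}
'b' @ 3: {5,6,8}
'c' @ 4: {7,8,9,10}
'c' @ 5: {7,8,9,10}
'b' @ 6: {11}  ✓accept
final: {11}; accept 11 in set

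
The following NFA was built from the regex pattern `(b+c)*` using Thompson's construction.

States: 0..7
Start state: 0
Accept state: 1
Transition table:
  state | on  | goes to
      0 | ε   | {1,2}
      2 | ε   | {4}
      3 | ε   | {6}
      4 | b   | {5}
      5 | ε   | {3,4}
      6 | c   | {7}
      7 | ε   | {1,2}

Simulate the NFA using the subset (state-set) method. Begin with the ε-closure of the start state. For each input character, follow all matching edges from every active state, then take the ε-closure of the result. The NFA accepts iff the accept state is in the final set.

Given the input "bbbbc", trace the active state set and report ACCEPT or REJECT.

S₀ = ε-closure({0}) = {0,1,2,4}
'b' @ 1: {3,4,5,6}
'b' @ 2: {3,4,5,6}
'b' @ 3: {3,4,5,6}
'b' @ 4: {3,4,5,6}
'c' @ 5: {1,2,4,7}  (accept∈set)
final: {1,2,4,7}; accept 1 in set

Answer: ACCEPT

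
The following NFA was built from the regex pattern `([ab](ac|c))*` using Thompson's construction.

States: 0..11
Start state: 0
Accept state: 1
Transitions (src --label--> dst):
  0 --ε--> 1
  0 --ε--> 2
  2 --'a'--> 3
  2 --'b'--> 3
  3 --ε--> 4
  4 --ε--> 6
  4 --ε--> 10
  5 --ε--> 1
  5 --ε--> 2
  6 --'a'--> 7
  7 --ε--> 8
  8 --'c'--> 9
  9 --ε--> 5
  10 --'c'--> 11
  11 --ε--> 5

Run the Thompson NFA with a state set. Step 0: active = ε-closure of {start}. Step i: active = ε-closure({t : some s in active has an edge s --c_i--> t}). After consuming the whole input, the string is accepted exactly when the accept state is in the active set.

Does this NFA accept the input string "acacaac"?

Answer: ACCEPT

Steps:
initial (ε-close {0}): {0,1,2}
'a' @ 1: {3,4,6,10}
'c' @ 2: {1,2,5,11}  [accepting]
'a' @ 3: {3,4,6,10}
'c' @ 4: {1,2,5,11}  [accepting]
'a' @ 5: {3,4,6,10}
'a' @ 6: {7,8}
'c' @ 7: {1,2,5,9}  [accepting]
end set {1,2,5,9} — state 1 in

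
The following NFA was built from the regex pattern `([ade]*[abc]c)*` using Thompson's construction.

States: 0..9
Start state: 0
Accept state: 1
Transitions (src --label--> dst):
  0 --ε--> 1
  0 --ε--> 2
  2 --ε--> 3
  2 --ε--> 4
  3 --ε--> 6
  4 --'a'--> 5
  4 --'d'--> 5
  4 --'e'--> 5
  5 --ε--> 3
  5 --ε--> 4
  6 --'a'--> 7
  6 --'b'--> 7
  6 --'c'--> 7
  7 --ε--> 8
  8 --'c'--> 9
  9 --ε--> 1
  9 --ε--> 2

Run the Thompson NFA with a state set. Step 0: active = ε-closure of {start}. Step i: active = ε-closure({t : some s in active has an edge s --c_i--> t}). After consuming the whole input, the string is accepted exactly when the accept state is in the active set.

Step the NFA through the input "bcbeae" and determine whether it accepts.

Answer: REJECT

Steps:
S₀ = ε-closure({0}) = {0,1,2,3,4,6}
'b' @ 1: {7,8}
'c' @ 2: {1,2,3,4,6,9}  (accept∈set)
'b' @ 3: {7,8}
'e' @ 4: {}  — dead — no transitions
rest 'ae' ignored (set empty)
end set {} — state 1 not in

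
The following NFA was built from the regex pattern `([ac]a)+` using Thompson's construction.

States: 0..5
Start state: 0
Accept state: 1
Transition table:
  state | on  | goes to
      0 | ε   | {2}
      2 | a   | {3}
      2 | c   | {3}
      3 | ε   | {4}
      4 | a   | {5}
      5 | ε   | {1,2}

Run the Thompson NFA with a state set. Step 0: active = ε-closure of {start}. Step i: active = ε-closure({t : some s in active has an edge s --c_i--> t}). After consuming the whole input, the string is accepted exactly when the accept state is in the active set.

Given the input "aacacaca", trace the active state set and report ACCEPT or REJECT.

Answer: ACCEPT

Steps:
initial (ε-close {0}): {0,2}
'a' @ 1: {3,4}
'a' @ 2: {1,2,5}  ✓accept
'c' @ 3: {3,4}
'a' @ 4: {1,2,5}  ✓accept
'c' @ 5: {3,4}
'a' @ 6: {1,2,5}  ✓accept
'c' @ 7: {3,4}
'a' @ 8: {1,2,5}  ✓accept
final: {1,2,5}; accept 1 in set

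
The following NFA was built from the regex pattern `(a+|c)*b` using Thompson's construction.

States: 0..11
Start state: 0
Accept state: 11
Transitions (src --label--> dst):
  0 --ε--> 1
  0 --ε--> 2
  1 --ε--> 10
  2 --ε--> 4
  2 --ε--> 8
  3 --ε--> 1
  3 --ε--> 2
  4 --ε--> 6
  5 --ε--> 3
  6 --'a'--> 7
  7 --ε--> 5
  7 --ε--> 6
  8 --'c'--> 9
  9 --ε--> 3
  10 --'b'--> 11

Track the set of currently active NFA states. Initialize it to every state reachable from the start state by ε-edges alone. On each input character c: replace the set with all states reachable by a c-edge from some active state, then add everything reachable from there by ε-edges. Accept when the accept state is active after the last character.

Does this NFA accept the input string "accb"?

start: ε-closure({0}) = {0,1,2,4,6,8,10}
'a' @ 1: {1,2,3,4,5,6,7,8,10}
'c' @ 2: {1,2,3,4,6,8,9,10}
'c' @ 3: {1,2,3,4,6,8,9,10}
'b' @ 4: {11}  [accepting]
end set {11} — state 11 in

Answer: ACCEPT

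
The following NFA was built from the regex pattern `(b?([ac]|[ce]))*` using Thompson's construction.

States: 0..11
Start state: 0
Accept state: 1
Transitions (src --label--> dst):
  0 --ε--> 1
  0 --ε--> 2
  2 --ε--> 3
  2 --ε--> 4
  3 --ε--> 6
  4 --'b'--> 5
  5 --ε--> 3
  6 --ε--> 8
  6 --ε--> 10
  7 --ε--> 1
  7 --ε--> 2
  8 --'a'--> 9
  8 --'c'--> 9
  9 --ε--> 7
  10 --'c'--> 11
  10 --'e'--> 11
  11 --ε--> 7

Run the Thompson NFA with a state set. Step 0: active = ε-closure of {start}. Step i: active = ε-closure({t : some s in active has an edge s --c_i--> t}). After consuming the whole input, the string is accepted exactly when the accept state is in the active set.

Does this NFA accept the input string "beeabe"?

S₀ = ε-closure({0}) = {0,1,2,3,4,6,8,10}
'b' @ 1: {3,5,6,8,10}
'e' @ 2: {1,2,3,4,6,7,8,10,11}  (accept∈set)
'e' @ 3: {1,2,3,4,6,7,8,10,11}  (accept∈set)
'a' @ 4: {1,2,3,4,6,7,8,9,10}  (accept∈set)
'b' @ 5: {3,5,6,8,10}
'e' @ 6: {1,2,3,4,6,7,8,10,11}  (accept∈set)
after full input: {1,2,3,4,6,7,8,10,11}  (accept=1 in)

Answer: ACCEPT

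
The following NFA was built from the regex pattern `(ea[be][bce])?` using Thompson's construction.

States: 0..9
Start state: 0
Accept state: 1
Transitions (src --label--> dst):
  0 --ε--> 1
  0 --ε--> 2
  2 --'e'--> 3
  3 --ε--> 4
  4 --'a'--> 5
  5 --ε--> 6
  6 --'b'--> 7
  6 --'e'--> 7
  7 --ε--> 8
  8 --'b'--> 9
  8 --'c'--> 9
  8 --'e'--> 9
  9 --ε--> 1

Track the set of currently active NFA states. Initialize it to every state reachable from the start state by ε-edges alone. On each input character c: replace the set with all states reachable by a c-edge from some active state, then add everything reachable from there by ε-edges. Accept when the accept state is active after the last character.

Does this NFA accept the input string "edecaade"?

Answer: REJECT

Derivation:
initial (ε-close {0}): {0,1,2}
'e' @ 1: {3,4}
'd' @ 2: {}  — dead — no transitions
rest 'ecaade' ignored (set empty)
final: {}; accept 1 not in set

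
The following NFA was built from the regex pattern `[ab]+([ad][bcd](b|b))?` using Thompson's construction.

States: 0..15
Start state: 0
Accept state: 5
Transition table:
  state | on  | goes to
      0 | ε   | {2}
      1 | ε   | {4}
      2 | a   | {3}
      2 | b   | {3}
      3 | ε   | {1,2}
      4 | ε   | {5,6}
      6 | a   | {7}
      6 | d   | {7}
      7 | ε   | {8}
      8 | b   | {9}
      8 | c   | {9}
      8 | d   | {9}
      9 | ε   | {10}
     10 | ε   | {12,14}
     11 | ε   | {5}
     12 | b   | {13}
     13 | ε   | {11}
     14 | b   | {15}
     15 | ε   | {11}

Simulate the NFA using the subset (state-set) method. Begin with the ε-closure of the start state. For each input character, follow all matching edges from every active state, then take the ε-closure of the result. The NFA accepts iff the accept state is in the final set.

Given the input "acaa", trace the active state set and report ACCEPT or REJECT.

Answer: REJECT

Trace:
S₀ = ε-closure({0}) = {0,2}
'a' @ 1: {1,2,3,4,5,6}  (accept∈set)
'c' @ 2: {}  — state set empty
rest 'aa' ignored (set empty)
final: {}; accept 5 not in set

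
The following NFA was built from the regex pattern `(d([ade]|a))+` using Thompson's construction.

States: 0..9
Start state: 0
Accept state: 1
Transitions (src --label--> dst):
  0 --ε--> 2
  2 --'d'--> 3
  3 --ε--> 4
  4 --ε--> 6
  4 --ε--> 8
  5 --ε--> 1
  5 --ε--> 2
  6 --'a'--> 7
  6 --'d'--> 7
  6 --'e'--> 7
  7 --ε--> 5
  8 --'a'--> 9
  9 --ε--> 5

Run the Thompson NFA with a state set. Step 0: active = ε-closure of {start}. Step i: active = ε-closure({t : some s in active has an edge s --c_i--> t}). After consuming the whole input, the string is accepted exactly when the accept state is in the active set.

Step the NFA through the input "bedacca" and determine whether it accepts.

Answer: REJECT

Trace:
initial (ε-close {0}): {0,2}
'b' @ 1: {}  — no active states
rest 'edacca' ignored (set empty)
end set {} — state 1 not in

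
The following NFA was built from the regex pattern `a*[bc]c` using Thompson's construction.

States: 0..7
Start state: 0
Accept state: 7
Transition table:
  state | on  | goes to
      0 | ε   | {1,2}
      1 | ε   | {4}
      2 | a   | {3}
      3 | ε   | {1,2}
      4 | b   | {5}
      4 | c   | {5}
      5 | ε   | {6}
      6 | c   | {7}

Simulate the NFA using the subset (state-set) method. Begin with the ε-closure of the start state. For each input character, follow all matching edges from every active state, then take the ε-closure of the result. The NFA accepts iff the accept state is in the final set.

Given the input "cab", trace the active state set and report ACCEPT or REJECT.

S₀ = ε-closure({0}) = {0,1,2,4}
'c' @ 1: {5,6}
'a' @ 2: {}  — dead — no transitions
rest 'b' ignored (set empty)
after full input: {}  (accept=7 not in)

Answer: REJECT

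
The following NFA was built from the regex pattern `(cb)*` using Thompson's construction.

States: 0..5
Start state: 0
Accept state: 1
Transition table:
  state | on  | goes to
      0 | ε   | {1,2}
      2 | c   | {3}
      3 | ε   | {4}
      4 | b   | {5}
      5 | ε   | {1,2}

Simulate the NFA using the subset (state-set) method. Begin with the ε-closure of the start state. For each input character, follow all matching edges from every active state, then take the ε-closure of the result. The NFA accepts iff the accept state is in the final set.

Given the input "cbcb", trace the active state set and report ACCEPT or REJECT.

start: ε-closure({0}) = {0,1,2}
'c' @ 1: {3,4}
'b' @ 2: {1,2,5}  (accept∈set)
'c' @ 3: {3,4}
'b' @ 4: {1,2,5}  (accept∈set)
end set {1,2,5} — state 1 in

Answer: ACCEPT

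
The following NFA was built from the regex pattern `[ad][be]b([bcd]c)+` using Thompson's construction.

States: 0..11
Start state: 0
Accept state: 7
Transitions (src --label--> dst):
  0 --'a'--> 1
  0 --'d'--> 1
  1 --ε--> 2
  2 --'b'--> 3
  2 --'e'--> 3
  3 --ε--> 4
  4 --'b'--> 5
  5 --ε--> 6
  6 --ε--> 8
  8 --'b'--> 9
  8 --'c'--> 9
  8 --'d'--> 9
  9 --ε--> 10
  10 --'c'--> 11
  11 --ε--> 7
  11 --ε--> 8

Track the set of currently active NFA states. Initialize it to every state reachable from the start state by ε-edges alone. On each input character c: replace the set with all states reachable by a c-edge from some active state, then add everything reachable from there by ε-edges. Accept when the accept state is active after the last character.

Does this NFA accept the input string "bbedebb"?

Answer: REJECT

Derivation:
initial (ε-close {0}): {0}
'b' @ 1: {}  — dead — no transitions
rest 'bedebb' ignored (set empty)
final: {}; accept 7 not in set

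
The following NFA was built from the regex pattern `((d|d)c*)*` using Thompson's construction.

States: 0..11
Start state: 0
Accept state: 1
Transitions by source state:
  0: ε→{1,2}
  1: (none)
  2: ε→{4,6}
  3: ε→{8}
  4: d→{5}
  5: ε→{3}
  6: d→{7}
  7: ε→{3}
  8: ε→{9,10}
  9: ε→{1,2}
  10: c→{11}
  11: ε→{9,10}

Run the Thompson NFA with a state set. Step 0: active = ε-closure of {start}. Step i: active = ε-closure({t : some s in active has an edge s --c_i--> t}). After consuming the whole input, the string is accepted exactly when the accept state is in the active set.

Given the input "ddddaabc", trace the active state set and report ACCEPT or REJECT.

Answer: REJECT

Trace:
S₀ = ε-closure({0}) = {0,1,2,4,6}
'd' @ 1: {1,2,3,4,5,6,7,8,9,10}  [accepting]
'd' @ 2: {1,2,3,4,5,6,7,8,9,10}  [accepting]
'd' @ 3: {1,2,3,4,5,6,7,8,9,10}  [accepting]
'd' @ 4: {1,2,3,4,5,6,7,8,9,10}  [accepting]
'a' @ 5: {}  — state set empty
rest 'abc' ignored (set empty)
end set {} — state 1 not in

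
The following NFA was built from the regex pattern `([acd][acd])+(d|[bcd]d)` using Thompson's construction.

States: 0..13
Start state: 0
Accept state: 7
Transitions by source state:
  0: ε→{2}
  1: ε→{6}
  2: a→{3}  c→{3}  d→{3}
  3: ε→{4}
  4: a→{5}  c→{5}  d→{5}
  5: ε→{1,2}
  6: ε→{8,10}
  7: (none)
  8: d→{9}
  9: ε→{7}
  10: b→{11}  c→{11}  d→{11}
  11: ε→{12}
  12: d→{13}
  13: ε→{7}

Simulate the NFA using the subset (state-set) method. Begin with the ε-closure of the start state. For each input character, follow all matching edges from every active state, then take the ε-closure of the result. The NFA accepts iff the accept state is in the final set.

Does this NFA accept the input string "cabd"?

Answer: ACCEPT

Trace:
initial (ε-close {0}): {0,2}
'c' @ 1: {3,4}
'a' @ 2: {1,2,5,6,8,10}
'b' @ 3: {11,12}
'd' @ 4: {7,13}  (accept∈set)
after full input: {7,13}  (accept=7 in)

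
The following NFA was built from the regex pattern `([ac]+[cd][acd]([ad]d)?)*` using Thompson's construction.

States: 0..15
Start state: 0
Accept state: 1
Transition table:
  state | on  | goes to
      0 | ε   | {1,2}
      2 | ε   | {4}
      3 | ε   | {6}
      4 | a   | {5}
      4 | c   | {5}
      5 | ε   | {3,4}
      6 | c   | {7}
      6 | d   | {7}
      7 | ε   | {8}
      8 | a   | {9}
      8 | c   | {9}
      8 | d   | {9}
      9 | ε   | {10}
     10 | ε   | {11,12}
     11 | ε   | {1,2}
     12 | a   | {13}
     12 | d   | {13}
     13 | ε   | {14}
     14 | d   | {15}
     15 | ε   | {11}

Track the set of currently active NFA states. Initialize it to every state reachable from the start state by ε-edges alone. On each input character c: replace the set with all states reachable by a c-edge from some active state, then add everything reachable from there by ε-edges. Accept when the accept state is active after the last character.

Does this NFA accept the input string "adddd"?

Answer: ACCEPT

Trace:
S₀ = ε-closure({0}) = {0,1,2,4}
'a' @ 1: {3,4,5,6}
'd' @ 2: {7,8}
'd' @ 3: {1,2,4,9,10,11,12}  ✓accept
'd' @ 4: {13,14}
'd' @ 5: {1,2,4,11,15}  ✓accept
final: {1,2,4,11,15}; accept 1 in set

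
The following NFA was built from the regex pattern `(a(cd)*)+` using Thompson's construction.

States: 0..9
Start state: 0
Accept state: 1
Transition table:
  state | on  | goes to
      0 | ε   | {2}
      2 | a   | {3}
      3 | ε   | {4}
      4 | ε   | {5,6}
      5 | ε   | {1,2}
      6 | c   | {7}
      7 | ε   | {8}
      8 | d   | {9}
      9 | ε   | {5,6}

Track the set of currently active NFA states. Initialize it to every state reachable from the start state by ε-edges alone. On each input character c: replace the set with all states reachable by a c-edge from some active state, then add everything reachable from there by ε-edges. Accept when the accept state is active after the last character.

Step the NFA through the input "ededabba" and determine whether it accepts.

Answer: REJECT

Steps:
S₀ = ε-closure({0}) = {0,2}
'e' @ 1: {}  — state set empty
rest 'dedabba' ignored (set empty)
final: {}; accept 1 not in set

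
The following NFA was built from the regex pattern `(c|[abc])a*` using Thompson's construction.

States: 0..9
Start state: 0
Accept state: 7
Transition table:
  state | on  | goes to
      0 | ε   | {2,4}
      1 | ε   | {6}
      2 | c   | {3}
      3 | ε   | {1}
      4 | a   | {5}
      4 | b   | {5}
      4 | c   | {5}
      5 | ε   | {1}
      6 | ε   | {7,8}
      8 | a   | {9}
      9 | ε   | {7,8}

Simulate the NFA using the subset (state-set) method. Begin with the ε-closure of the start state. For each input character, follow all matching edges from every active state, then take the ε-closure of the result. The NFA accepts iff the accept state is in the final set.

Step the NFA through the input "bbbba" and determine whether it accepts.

Answer: REJECT

Steps:
start: ε-closure({0}) = {0,2,4}
'b' @ 1: {1,5,6,7,8}  [accepting]
'b' @ 2: {}  — dead — no transitions
rest 'bba' ignored (set empty)
end set {} — state 7 not in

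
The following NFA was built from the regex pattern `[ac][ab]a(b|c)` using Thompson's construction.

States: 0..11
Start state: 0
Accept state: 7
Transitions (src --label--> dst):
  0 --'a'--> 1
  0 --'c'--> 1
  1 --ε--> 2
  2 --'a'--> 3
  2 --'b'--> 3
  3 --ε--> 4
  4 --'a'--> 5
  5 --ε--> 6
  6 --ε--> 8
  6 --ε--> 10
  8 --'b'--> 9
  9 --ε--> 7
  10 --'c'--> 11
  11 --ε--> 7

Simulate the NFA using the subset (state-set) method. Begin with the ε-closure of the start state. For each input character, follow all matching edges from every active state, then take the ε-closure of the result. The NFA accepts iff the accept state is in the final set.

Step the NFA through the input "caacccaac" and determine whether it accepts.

Answer: REJECT

Steps:
S₀ = ε-closure({0}) = {0}
'c' @ 1: {1,2}
'a' @ 2: {3,4}
'a' @ 3: {5,6,8,10}
'c' @ 4: {7,11}  [accepting]
'c' @ 5: {}  — state set empty
rest 'caac' ignored (set empty)
after full input: {}  (accept=7 not in)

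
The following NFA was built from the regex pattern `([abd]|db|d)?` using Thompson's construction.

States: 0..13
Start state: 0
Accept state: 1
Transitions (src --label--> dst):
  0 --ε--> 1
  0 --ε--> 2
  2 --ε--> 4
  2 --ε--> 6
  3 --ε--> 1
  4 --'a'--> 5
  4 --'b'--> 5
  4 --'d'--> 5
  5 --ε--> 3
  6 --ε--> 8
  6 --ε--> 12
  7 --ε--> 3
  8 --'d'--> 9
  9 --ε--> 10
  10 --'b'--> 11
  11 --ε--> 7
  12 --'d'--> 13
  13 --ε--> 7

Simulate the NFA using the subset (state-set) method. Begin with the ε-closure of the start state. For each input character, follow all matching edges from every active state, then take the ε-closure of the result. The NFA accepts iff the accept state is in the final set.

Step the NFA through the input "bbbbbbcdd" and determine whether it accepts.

initial (ε-close {0}): {0,1,2,4,6,8,12}
'b' @ 1: {1,3,5}  ✓accept
'b' @ 2: {}  — no active states
rest 'bbbbcdd' ignored (set empty)
final: {}; accept 1 not in set

Answer: REJECT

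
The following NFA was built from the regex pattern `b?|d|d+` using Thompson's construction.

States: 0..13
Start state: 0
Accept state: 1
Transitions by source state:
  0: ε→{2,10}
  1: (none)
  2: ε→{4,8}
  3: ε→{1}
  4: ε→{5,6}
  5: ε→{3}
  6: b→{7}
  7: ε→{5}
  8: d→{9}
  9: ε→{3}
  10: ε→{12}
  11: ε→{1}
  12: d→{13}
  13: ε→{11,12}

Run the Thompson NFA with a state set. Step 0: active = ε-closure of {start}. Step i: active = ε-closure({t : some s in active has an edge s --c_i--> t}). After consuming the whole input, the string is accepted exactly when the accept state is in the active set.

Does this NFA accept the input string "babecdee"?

start: ε-closure({0}) = {0,1,2,3,4,5,6,8,10,12}
'b' @ 1: {1,3,5,7}  (accept∈set)
'a' @ 2: {}  — dead — no transitions
rest 'becdee' ignored (set empty)
final: {}; accept 1 not in set

Answer: REJECT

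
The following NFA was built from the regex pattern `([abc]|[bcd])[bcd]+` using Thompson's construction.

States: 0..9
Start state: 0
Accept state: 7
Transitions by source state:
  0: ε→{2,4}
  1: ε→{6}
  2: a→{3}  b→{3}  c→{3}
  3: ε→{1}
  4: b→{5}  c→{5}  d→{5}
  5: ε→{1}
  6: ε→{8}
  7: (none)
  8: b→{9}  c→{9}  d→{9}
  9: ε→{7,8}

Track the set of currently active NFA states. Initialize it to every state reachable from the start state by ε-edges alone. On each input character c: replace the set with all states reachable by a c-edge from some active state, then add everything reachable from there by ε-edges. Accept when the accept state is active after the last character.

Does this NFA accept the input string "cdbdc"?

Answer: ACCEPT

Derivation:
start: ε-closure({0}) = {0,2,4}
'c' @ 1: {1,3,5,6,8}
'd' @ 2: {7,8,9}  ✓accept
'b' @ 3: {7,8,9}  ✓accept
'd' @ 4: {7,8,9}  ✓accept
'c' @ 5: {7,8,9}  ✓accept
final: {7,8,9}; accept 7 in set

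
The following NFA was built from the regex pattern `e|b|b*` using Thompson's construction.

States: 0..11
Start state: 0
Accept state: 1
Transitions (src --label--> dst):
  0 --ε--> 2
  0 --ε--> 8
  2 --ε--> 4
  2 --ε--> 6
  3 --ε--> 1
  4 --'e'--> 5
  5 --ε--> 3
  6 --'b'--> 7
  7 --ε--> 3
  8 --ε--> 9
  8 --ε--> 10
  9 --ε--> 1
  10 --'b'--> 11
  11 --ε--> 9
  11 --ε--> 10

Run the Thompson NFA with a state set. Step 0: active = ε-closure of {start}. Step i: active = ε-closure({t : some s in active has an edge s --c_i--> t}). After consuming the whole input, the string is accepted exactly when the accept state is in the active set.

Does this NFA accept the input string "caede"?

Answer: REJECT

Steps:
start: ε-closure({0}) = {0,1,2,4,6,8,9,10}
'c' @ 1: {}  — dead — no transitions
rest 'aede' ignored (set empty)
after full input: {}  (accept=1 not in)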